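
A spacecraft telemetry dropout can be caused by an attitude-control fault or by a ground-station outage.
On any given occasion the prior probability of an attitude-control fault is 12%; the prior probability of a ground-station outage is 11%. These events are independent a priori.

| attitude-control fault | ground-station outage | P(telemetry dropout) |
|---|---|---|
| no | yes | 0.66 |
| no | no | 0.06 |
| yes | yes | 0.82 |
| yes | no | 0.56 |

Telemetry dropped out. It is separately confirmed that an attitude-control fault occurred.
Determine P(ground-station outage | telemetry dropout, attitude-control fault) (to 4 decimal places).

P(telemetry dropout | attitude-control fault) = 0.56*0.89 + 0.82*0.11 = 0.498400 + 0.090200 = 0.588600
The ground-station outage-present share is 0.82*0.11 = 0.090200.
P(ground-station outage | telemetry dropout, attitude-control fault) = 0.090200 / 0.588600 ≈ 0.1532

P(ground-station outage | telemetry dropout, attitude-control fault) ≈ 0.1532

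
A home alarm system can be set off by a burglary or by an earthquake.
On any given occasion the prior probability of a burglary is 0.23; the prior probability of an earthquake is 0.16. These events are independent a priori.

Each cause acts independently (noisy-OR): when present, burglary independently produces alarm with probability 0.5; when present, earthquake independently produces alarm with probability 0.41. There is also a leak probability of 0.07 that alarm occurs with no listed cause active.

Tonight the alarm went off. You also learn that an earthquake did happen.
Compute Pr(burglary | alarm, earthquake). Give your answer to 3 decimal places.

Pr(burglary | alarm, earthquake) ≈ 0.324

Under noisy-OR, P(alarm | causes) = 1 − (1−0.07)·∏(1−qᵢ) over the active causes.
P(alarm | earthquake) = 0.4513×0.77 + 0.72565×0.23 = 0.347501 + 0.166900 = 0.514401
Restricting to configurations with burglary present: 0.72565×0.23 = 0.166900.
Hence the posterior is 0.166900/0.514401 ≈ 0.324.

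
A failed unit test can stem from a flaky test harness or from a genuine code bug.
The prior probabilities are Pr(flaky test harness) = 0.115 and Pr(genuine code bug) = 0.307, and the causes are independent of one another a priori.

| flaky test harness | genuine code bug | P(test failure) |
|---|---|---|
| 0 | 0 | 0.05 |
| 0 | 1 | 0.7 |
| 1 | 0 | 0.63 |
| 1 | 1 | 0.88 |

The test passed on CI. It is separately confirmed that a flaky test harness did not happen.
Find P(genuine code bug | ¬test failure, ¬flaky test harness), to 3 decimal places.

P(genuine code bug | ¬test failure, ¬flaky test harness) ≈ 0.123

Enumerate both values of genuine code bug and weight by the priors:
  P(¬test failure | ¬flaky test harness) = 0.95×0.693 + 0.3×0.307
        = 0.658350 + 0.092100 = 0.750450
The terms with genuine code bug present sum to 0.092100, so
  P(genuine code bug | ¬test failure, ¬flaky test harness) = 0.092100 / 0.750450 ≈ 0.123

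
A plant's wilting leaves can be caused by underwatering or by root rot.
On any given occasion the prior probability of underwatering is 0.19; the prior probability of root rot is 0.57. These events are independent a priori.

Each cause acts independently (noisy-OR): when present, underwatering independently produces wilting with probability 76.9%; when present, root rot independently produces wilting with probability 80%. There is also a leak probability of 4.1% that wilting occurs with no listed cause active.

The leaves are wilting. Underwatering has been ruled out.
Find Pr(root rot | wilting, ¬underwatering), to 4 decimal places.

Pr(root rot | wilting, ¬underwatering) ≈ 0.9631

Under noisy-OR, P(wilting | causes) = 1 − (1−0.041)·∏(1−qᵢ) over the active causes.
P(wilting | ¬underwatering) = 0.041·0.43 + 0.8082·0.57 = 0.017630 + 0.460674 = 0.478304
Of this, 0.460674 comes from 0.8082·0.57 (the root rot=true cases).
Hence the posterior is 0.460674/0.478304 ≈ 0.9631.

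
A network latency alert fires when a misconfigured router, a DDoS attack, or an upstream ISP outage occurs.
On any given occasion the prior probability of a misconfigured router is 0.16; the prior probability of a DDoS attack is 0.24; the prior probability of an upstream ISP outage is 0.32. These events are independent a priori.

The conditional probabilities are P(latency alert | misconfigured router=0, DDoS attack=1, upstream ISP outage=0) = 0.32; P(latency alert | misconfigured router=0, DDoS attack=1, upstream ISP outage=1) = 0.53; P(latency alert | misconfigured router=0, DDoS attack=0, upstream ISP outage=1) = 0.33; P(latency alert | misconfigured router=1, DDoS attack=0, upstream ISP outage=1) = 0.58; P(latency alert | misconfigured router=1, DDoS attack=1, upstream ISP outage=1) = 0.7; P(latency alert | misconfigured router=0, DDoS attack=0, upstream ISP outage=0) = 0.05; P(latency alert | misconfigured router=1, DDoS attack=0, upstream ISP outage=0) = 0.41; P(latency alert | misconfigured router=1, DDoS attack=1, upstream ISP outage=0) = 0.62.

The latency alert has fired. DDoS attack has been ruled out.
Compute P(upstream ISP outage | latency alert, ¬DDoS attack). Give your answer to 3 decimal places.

P(upstream ISP outage | latency alert, ¬DDoS attack) ≈ 0.618

Weight on upstream ISP outage=true, given the evidence: 0.088704 + 0.029696 = 0.118400
Denominator P(latency alert | ¬DDoS attack): 0.05·0.84·0.68 + 0.33·0.84·0.32 + 0.41·0.16·0.68 + 0.58·0.16·0.32 = 0.191568
P(upstream ISP outage | latency alert, ¬DDoS attack) = 0.118400/0.191568 ≈ 0.618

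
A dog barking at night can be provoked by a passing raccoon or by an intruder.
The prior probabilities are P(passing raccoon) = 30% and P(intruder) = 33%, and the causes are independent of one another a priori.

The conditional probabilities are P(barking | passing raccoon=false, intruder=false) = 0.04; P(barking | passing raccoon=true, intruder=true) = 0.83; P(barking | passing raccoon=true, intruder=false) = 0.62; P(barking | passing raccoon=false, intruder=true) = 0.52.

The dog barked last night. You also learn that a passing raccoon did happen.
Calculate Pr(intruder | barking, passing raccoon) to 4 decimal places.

Pr(intruder | barking, passing raccoon) ≈ 0.3974

By total probability over both values of intruder:
  P(barking | passing raccoon) = 0.62*0.67 + 0.83*0.33
        = 0.415400 + 0.273900 = 0.689300
Configurations with intruder contribute 0.273900, so
  P(intruder | barking, passing raccoon) = 0.273900 / 0.689300 ≈ 0.3974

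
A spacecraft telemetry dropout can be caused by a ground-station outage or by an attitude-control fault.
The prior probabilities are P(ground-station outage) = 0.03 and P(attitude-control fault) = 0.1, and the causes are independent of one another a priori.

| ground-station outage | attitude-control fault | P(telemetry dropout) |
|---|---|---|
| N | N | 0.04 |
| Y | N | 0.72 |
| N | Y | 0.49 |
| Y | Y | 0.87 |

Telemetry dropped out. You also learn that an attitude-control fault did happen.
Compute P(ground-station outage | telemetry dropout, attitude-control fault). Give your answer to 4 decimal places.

P(ground-station outage | telemetry dropout, attitude-control fault) ≈ 0.0521

Numerator (weight on configurations with ground-station outage): 0.87*0.03 = 0.026100
Normalizer over all consistent configurations: 0.49*0.97 + 0.87*0.03 = 0.501400
P(ground-station outage | telemetry dropout, attitude-control fault) = 0.026100/0.501400 ≈ 0.0521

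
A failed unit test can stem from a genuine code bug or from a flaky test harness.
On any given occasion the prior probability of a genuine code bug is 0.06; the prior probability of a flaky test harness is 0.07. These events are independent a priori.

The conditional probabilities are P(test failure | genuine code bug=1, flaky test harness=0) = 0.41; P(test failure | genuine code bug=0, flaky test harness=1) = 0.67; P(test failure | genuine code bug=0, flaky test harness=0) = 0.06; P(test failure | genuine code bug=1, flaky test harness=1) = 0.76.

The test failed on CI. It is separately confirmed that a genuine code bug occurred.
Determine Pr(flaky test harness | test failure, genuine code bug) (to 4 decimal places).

Sum P(test failure|·) weighted by the priors over both values of flaky test harness:
  P(test failure | genuine code bug) = 0.41*0.93 + 0.76*0.07
        = 0.381300 + 0.053200 = 0.434500
Keeping only the flaky test harness-present terms gives 0.053200, so
  P(flaky test harness | test failure, genuine code bug) = 0.053200 / 0.434500 ≈ 0.1224

Pr(flaky test harness | test failure, genuine code bug) ≈ 0.1224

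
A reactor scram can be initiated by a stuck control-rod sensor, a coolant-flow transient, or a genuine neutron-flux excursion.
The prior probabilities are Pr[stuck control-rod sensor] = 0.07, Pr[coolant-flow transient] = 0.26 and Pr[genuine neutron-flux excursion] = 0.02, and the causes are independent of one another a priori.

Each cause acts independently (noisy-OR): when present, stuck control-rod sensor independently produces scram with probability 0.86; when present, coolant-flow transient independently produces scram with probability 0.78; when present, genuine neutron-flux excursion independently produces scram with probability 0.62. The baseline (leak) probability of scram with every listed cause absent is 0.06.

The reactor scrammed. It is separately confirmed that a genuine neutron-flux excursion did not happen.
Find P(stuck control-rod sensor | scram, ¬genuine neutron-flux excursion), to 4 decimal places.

Under noisy-OR, P(scram | causes) = 1 − (1−0.06)·∏(1−qᵢ) over the active causes.
Numerator (weight on configurations with stuck control-rod sensor): 0.044983 + 0.017673 = 0.062656
The normalizing constant is 0.06*0.93*0.74 + 0.7932*0.93*0.26 + 0.8684*0.07*0.74 + 0.971048*0.07*0.26 = 0.295744
Posterior = 0.062656 / 0.295744 ≈ 0.2119

P(stuck control-rod sensor | scram, ¬genuine neutron-flux excursion) ≈ 0.2119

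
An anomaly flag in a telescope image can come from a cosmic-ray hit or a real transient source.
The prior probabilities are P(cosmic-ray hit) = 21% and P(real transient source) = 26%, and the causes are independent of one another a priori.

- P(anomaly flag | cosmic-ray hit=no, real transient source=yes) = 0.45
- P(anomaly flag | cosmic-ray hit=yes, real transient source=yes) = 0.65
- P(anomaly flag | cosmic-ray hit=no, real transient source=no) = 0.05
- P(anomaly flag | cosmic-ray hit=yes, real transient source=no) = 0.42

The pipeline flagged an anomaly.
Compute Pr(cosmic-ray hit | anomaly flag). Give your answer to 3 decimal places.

Pr(cosmic-ray hit | anomaly flag) ≈ 0.453

By total probability over the 4 (cosmic-ray hit, real transient source) configurations:
  P(anomaly flag) = 0.05×0.79×0.74 + 0.45×0.79×0.26 + 0.42×0.21×0.74 + 0.65×0.21×0.26
        = 0.029230 + 0.092430 + 0.065268 + 0.035490 = 0.222418
Keeping only the cosmic-ray hit-present terms gives 0.100758, so
  P(cosmic-ray hit | anomaly flag) = 0.100758 / 0.222418 ≈ 0.453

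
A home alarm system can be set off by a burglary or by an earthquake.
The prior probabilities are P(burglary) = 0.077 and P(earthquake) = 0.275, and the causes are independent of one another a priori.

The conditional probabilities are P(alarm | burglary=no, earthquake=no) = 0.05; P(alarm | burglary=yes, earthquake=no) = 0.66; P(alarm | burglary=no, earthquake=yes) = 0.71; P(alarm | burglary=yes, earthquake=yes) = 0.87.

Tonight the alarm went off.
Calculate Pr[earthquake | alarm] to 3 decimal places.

Pr[earthquake | alarm] ≈ 0.739

P(alarm) = 0.05×0.923×0.725 + 0.71×0.923×0.275 + 0.66×0.077×0.725 + 0.87×0.077×0.275 = 0.033459 + 0.180216 + 0.036845 + 0.018422 = 0.268942
The earthquake-present share is 0.180216 + 0.018422 = 0.198638.
So P(earthquake | alarm) = 0.198638/0.268942 ≈ 0.739.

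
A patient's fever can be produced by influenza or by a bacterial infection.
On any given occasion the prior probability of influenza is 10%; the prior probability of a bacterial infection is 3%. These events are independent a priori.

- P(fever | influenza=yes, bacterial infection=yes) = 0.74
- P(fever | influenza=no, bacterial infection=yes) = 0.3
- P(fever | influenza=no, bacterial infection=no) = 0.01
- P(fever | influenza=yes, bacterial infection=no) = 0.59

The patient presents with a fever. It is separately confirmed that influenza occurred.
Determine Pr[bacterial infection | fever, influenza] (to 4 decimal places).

Pr[bacterial infection | fever, influenza] ≈ 0.0373

By total probability over both values of bacterial infection:
  P(fever | influenza) = 0.59×0.97 + 0.74×0.03
        = 0.572300 + 0.022200 = 0.594500
Keeping only the bacterial infection-present terms gives 0.022200, so
  P(bacterial infection | fever, influenza) = 0.022200 / 0.594500 ≈ 0.0373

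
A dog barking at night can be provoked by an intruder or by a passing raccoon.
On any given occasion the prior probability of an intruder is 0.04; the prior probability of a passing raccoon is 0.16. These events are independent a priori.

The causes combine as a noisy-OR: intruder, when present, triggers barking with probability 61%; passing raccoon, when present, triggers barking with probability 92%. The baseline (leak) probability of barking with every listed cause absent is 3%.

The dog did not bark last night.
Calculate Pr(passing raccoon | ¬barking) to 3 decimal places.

Under noisy-OR, P(barking | causes) = 1 − (1−0.03)·∏(1−qᵢ) over the active causes.
Numerator (weight on configurations with passing raccoon): 0.011919 + 0.000194 = 0.012113
Normalizer over all consistent configurations: 0.97*0.96*0.84 + 0.0776*0.96*0.16 + 0.3783*0.04*0.84 + 0.030264*0.04*0.16 = 0.807032
Posterior = 0.012113 / 0.807032 ≈ 0.015

Pr(passing raccoon | ¬barking) ≈ 0.015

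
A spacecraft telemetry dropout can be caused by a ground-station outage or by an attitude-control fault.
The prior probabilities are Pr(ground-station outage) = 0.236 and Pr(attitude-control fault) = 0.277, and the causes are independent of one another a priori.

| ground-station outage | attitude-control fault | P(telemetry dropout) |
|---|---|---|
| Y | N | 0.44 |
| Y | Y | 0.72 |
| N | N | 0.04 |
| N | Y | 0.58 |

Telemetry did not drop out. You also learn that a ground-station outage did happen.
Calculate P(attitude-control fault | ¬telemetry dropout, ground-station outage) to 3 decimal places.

By total probability over both values of attitude-control fault:
  P(¬telemetry dropout | ground-station outage) = 0.56×0.723 + 0.28×0.277
        = 0.404880 + 0.077560 = 0.482440
The terms with attitude-control fault present sum to 0.077560, so
  P(attitude-control fault | ¬telemetry dropout, ground-station outage) = 0.077560 / 0.482440 ≈ 0.161

P(attitude-control fault | ¬telemetry dropout, ground-station outage) ≈ 0.161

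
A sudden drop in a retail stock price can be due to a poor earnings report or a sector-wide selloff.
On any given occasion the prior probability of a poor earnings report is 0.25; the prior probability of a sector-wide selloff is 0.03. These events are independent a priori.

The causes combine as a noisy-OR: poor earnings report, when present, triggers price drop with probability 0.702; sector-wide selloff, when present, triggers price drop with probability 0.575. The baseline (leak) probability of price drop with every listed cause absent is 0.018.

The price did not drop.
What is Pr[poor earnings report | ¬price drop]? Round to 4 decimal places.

Under noisy-OR, P(price drop | causes) = 1 − (1−0.018)·∏(1−qᵢ) over the active causes.
P(¬price drop) = 0.982·0.75·0.97 + 0.41735·0.75·0.03 + 0.292636·0.25·0.97 + 0.12437·0.25·0.03 = 0.714405 + 0.009390 + 0.070964 + 0.000933 = 0.795692
Restricting to configurations with poor earnings report present: 0.070964 + 0.000933 = 0.071897.
Hence the posterior is 0.071897/0.795692 ≈ 0.0904.

Pr[poor earnings report | ¬price drop] ≈ 0.0904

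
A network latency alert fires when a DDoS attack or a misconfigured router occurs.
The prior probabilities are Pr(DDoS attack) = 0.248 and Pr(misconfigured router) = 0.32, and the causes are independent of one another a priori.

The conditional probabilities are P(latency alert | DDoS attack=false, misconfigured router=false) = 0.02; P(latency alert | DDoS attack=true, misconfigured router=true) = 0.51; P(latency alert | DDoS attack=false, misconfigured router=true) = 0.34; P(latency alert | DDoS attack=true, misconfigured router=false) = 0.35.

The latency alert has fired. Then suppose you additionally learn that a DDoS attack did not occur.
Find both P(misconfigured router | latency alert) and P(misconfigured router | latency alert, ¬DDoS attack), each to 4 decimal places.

Enumerate the 4 (DDoS attack, misconfigured router) configurations and weight by the priors:
  P(latency alert) = 0.02*0.752*0.68 + 0.34*0.752*0.32 + 0.35*0.248*0.68 + 0.51*0.248*0.32
        = 0.010227 + 0.081818 + 0.059024 + 0.040474 = 0.191543
Configurations with misconfigured router contribute 0.122292, so
  P(misconfigured router | latency alert) = 0.122292 / 0.191543 ≈ 0.6385

Now also conditioning on DDoS attack≠true:
For the numerator, keep only misconfigured router=true terms: 0.34·0.32 = 0.108800
Denominator P(latency alert | ¬DDoS attack): 0.02·0.68 + 0.34·0.32 = 0.122400
Posterior = 0.108800 / 0.122400 ≈ 0.8889

P(misconfigured router | latency alert) ≈ 0.6385; P(misconfigured router | latency alert, ¬DDoS attack) ≈ 0.8889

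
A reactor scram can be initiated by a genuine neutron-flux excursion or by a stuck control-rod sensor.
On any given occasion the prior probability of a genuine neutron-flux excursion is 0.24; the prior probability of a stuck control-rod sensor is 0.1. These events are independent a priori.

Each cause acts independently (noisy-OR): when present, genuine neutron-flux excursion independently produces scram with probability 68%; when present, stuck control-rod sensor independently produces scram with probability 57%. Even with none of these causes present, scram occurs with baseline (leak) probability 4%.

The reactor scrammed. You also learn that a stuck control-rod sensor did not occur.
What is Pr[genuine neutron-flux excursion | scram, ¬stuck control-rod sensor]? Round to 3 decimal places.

Pr[genuine neutron-flux excursion | scram, ¬stuck control-rod sensor] ≈ 0.845

Under noisy-OR, P(scram | causes) = 1 − (1−0.04)·∏(1−qᵢ) over the active causes.
For the numerator, keep only genuine neutron-flux excursion=true terms: 0.6928·0.24 = 0.166272
The normalizing constant is 0.04·0.76 + 0.6928·0.24 = 0.196672
P(genuine neutron-flux excursion | scram, ¬stuck control-rod sensor) = 0.166272/0.196672 ≈ 0.845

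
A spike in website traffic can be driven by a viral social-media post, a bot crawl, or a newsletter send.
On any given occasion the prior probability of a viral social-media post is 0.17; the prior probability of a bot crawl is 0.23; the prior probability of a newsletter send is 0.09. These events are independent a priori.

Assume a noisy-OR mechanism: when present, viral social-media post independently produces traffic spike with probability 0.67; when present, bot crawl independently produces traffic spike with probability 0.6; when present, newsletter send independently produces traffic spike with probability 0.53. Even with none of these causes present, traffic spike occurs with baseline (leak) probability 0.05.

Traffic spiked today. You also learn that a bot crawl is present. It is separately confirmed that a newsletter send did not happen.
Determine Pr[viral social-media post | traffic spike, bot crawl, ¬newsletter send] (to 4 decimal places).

Under noisy-OR, P(traffic spike | causes) = 1 − (1−0.05)·∏(1−qᵢ) over the active causes.
Numerator (weight on configurations with viral social-media post): 0.8746×0.17 = 0.148682
Normalizer over all consistent configurations: 0.62×0.83 + 0.8746×0.17 = 0.663282
P(viral social-media post | traffic spike, bot crawl, ¬newsletter send) = 0.148682/0.663282 ≈ 0.2242

Pr[viral social-media post | traffic spike, bot crawl, ¬newsletter send] ≈ 0.2242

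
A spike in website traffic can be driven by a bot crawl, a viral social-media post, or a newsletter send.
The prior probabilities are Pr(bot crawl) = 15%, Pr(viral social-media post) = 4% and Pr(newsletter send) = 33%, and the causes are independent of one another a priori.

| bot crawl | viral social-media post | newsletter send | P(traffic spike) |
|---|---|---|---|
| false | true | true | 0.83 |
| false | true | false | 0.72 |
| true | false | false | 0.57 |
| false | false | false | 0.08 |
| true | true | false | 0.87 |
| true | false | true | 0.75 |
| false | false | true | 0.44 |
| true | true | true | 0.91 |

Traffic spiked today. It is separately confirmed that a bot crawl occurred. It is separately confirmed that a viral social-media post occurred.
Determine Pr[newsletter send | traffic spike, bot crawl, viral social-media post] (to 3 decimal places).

Weight on newsletter send=true, given the evidence: 0.91*0.33 = 0.300300
The normalizing constant is 0.87*0.67 + 0.91*0.33 = 0.883200
P(newsletter send | traffic spike, bot crawl, viral social-media post) = 0.300300/0.883200 ≈ 0.340

Pr[newsletter send | traffic spike, bot crawl, viral social-media post] ≈ 0.340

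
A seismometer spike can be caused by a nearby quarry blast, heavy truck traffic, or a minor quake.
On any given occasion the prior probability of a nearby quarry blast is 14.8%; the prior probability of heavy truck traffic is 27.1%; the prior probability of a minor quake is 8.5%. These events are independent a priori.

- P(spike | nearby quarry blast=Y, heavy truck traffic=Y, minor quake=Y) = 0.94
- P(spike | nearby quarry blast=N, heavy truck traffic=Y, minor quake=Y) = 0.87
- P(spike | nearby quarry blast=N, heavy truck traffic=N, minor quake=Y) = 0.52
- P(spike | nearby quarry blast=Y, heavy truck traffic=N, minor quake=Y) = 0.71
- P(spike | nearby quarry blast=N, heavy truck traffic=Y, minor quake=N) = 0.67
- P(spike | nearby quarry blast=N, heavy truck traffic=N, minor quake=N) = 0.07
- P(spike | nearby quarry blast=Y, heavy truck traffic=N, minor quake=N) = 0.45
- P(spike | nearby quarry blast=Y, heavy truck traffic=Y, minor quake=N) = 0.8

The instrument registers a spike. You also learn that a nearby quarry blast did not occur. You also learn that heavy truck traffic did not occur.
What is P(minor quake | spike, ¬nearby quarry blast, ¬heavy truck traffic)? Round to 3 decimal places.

P(spike | ¬nearby quarry blast, ¬heavy truck traffic) = 0.07×0.915 + 0.52×0.085 = 0.064050 + 0.044200 = 0.108250
Of this, 0.044200 comes from 0.52×0.085 (the minor quake=true cases).
Hence the posterior is 0.044200/0.108250 ≈ 0.408.

P(minor quake | spike, ¬nearby quarry blast, ¬heavy truck traffic) ≈ 0.408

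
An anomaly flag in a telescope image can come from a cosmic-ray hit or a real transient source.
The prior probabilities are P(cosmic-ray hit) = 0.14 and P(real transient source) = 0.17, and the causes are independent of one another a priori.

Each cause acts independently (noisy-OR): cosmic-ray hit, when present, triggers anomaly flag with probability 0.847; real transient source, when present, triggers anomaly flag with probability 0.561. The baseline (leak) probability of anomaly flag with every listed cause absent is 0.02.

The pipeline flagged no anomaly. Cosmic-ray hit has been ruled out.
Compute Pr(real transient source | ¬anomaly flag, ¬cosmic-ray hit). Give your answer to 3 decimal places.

Pr(real transient source | ¬anomaly flag, ¬cosmic-ray hit) ≈ 0.082

Under noisy-OR, P(anomaly flag | causes) = 1 − (1−0.02)·∏(1−qᵢ) over the active causes.
Sum P(¬anomaly flag|·) weighted by the priors over both values of real transient source:
  P(¬anomaly flag | ¬cosmic-ray hit) = 0.98·0.83 + 0.43022·0.17
        = 0.813400 + 0.073137 = 0.886537
Configurations with real transient source contribute 0.073137, so
  P(real transient source | ¬anomaly flag, ¬cosmic-ray hit) = 0.073137 / 0.886537 ≈ 0.082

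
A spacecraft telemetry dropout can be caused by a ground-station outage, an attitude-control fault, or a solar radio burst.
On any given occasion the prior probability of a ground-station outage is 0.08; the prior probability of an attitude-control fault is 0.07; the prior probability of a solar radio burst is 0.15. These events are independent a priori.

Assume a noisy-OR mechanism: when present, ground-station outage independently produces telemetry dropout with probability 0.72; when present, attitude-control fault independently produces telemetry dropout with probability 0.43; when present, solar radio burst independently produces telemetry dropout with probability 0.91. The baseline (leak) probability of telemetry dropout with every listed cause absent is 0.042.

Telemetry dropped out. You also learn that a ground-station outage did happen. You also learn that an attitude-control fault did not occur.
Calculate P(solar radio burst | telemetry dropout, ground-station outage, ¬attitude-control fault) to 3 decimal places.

Under noisy-OR, P(telemetry dropout | causes) = 1 − (1−0.042)·∏(1−qᵢ) over the active causes.
Numerator (weight on configurations with solar radio burst): 0.975858*0.15 = 0.146379
Normalizer over all consistent configurations: 0.73176*0.85 + 0.975858*0.15 = 0.768375
P(solar radio burst | telemetry dropout, ground-station outage, ¬attitude-control fault) = 0.146379/0.768375 ≈ 0.191

P(solar radio burst | telemetry dropout, ground-station outage, ¬attitude-control fault) ≈ 0.191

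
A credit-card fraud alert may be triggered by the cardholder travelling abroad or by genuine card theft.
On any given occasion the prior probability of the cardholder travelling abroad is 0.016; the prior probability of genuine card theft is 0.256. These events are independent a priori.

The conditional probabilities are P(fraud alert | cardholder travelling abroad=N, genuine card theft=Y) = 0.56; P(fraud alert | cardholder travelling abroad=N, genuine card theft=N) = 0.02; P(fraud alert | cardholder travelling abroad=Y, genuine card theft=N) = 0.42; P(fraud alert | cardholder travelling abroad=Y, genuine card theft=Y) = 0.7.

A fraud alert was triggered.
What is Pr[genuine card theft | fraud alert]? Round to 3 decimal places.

P(fraud alert) = 0.02*0.984*0.744 + 0.56*0.984*0.256 + 0.42*0.016*0.744 + 0.7*0.016*0.256 = 0.014642 + 0.141066 + 0.005000 + 0.002867 = 0.163575
Restricting to configurations with genuine card theft present: 0.141066 + 0.002867 = 0.143933.
Hence the posterior is 0.143933/0.163575 ≈ 0.880.

Pr[genuine card theft | fraud alert] ≈ 0.880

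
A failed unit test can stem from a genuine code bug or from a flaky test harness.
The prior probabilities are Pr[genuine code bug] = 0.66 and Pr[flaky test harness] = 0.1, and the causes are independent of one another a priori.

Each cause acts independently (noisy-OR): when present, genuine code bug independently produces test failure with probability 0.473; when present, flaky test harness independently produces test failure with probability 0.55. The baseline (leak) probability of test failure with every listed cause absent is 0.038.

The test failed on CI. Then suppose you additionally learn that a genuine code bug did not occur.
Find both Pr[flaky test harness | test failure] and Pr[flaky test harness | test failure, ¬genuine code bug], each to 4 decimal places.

Pr[flaky test harness | test failure] ≈ 0.1874; Pr[flaky test harness | test failure, ¬genuine code bug] ≈ 0.6238

Under noisy-OR, P(test failure | causes) = 1 − (1−0.038)·∏(1−qᵢ) over the active causes.
Enumerate the 4 (genuine code bug, flaky test harness) configurations and weight by the priors:
  P(test failure) = 0.038·0.34·0.9 + 0.5671·0.34·0.1 + 0.493026·0.66·0.9 + 0.771862·0.66·0.1
        = 0.011628 + 0.019281 + 0.292857 + 0.050943 = 0.374709
The terms with flaky test harness present sum to 0.070224, so
  P(flaky test harness | test failure) = 0.070224 / 0.374709 ≈ 0.1874

Now condition on the additional information:
Numerator (weight on configurations with flaky test harness): 0.5671×0.1 = 0.056710
Normalizer over all consistent configurations: 0.038×0.9 + 0.5671×0.1 = 0.090910
P(flaky test harness | test failure, ¬genuine code bug) = 0.056710/0.090910 ≈ 0.6238
With genuine code bug excluded, flaky test harness must carry more of the explanatory weight for the test failure.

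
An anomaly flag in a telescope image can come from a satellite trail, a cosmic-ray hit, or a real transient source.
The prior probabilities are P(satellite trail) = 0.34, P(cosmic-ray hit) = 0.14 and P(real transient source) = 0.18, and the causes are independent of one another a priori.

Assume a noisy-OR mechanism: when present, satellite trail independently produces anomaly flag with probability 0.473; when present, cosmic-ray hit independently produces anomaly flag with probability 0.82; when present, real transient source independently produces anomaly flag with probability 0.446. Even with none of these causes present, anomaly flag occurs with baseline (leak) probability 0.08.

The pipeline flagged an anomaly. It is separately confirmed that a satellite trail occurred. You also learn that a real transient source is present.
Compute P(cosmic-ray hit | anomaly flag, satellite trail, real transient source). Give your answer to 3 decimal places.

Under noisy-OR, P(anomaly flag | causes) = 1 − (1−0.08)·∏(1−qᵢ) over the active causes.
P(anomaly flag | satellite trail, real transient source) = 0.731399×0.86 + 0.951652×0.14 = 0.629003 + 0.133231 = 0.762234
The cosmic-ray hit-present share is 0.951652×0.14 = 0.133231.
So P(cosmic-ray hit | anomaly flag, satellite trail, real transient source) = 0.133231/0.762234 ≈ 0.175.

P(cosmic-ray hit | anomaly flag, satellite trail, real transient source) ≈ 0.175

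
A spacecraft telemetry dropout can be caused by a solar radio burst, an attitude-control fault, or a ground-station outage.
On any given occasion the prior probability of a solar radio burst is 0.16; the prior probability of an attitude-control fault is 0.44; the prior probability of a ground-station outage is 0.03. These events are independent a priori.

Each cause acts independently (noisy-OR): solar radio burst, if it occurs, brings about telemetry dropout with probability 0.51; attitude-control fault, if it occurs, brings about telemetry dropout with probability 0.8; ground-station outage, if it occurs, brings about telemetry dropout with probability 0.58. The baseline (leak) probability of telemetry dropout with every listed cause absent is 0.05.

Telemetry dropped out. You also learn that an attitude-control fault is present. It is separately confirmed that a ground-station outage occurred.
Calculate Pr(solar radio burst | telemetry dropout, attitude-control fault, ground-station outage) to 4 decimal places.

Under noisy-OR, P(telemetry dropout | causes) = 1 − (1−0.05)·∏(1−qᵢ) over the active causes.
P(telemetry dropout | attitude-control fault, ground-station outage) = 0.9202*0.84 + 0.960898*0.16 = 0.772968 + 0.153744 = 0.926712
The solar radio burst-present share is 0.960898*0.16 = 0.153744.
So P(solar radio burst | telemetry dropout, attitude-control fault, ground-station outage) = 0.153744/0.926712 ≈ 0.1659.

Pr(solar radio burst | telemetry dropout, attitude-control fault, ground-station outage) ≈ 0.1659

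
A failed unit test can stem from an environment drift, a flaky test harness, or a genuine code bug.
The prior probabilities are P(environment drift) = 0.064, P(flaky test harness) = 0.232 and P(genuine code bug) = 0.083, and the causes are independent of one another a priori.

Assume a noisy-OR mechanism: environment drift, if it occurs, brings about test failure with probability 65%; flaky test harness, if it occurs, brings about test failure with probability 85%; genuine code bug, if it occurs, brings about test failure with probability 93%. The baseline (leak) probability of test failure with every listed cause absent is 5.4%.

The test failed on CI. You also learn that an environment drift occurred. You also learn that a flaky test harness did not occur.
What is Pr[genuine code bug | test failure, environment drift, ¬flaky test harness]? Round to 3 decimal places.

Pr[genuine code bug | test failure, environment drift, ¬flaky test harness] ≈ 0.117

Under noisy-OR, P(test failure | causes) = 1 − (1−0.054)·∏(1−qᵢ) over the active causes.
P(test failure | environment drift, ¬flaky test harness) = 0.6689×0.917 + 0.976823×0.083 = 0.613381 + 0.081076 = 0.694457
The genuine code bug-present share is 0.976823×0.083 = 0.081076.
P(genuine code bug | test failure, environment drift, ¬flaky test harness) = 0.081076 / 0.694457 ≈ 0.117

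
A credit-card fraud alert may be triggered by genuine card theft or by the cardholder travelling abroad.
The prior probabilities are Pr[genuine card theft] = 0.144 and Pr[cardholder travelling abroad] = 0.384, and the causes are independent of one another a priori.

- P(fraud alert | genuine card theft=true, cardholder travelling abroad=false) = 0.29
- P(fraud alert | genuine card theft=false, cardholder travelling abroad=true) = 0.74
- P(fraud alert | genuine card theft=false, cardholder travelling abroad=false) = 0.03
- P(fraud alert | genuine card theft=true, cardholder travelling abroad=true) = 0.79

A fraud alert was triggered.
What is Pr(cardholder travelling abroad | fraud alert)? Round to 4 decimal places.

Pr(cardholder travelling abroad | fraud alert) ≈ 0.8735

Weight on cardholder travelling abroad=true, given the evidence: 0.243241 + 0.043684 = 0.286925
Denominator P(fraud alert): 0.03·0.856·0.616 + 0.74·0.856·0.384 + 0.29·0.144·0.616 + 0.79·0.144·0.384 = 0.328468
Posterior = 0.286925 / 0.328468 ≈ 0.8735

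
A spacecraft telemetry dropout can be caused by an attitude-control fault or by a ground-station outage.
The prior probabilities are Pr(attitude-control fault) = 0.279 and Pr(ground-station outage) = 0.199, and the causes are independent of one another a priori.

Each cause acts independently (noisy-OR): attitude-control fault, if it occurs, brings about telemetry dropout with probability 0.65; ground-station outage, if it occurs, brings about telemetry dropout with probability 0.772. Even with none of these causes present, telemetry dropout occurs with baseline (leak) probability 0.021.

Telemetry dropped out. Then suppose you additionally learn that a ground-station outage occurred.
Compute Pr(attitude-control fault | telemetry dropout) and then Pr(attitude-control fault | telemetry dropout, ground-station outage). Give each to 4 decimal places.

Pr(attitude-control fault | telemetry dropout) ≈ 0.6158; Pr(attitude-control fault | telemetry dropout, ground-station outage) ≈ 0.3147

Under noisy-OR, P(telemetry dropout | causes) = 1 − (1−0.021)·∏(1−qᵢ) over the active causes.
Numerator (weight on configurations with attitude-control fault): 0.146904 + 0.051183 = 0.198087
The normalizing constant is 0.021*0.721*0.801 + 0.776788*0.721*0.199 + 0.65735*0.279*0.801 + 0.921876*0.279*0.199 = 0.321668
Posterior = 0.198087 / 0.321668 ≈ 0.6158

Now condition on the additional information:
Numerator (weight on configurations with attitude-control fault): 0.921876*0.279 = 0.257203
The normalizing constant is 0.776788*0.721 + 0.921876*0.279 = 0.817267
Posterior = 0.257203 / 0.817267 ≈ 0.3147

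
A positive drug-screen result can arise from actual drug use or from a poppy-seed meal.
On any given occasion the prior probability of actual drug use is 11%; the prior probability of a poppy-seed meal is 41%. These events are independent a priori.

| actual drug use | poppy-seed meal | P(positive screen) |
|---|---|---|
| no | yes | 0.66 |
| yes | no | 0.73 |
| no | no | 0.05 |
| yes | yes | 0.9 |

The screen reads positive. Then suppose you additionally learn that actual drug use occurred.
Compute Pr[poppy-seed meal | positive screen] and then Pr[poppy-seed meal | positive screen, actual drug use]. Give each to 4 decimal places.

Weight on poppy-seed meal=true, given the evidence: 0.240834 + 0.040590 = 0.281424
Denominator P(positive screen): 0.05*0.89*0.59 + 0.66*0.89*0.41 + 0.73*0.11*0.59 + 0.9*0.11*0.41 = 0.355056
Posterior = 0.281424 / 0.355056 ≈ 0.7926

Now also conditioning on actual drug use=true:
By total probability over both values of poppy-seed meal:
  P(positive screen | actual drug use) = 0.73·0.59 + 0.9·0.41
        = 0.430700 + 0.369000 = 0.799700
Keeping only the poppy-seed meal-present terms gives 0.369000, so
  P(poppy-seed meal | positive screen, actual drug use) = 0.369000 / 0.799700 ≈ 0.4614

Pr[poppy-seed meal | positive screen] ≈ 0.7926; Pr[poppy-seed meal | positive screen, actual drug use] ≈ 0.4614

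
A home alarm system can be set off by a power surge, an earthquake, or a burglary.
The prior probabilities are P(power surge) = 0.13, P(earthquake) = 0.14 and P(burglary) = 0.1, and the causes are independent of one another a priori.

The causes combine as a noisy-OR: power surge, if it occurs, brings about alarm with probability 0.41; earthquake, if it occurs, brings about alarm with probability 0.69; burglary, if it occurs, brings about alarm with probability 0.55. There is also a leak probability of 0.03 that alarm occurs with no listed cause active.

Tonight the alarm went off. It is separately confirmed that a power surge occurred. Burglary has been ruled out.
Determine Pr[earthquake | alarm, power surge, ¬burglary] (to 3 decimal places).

Pr[earthquake | alarm, power surge, ¬burglary] ≈ 0.238

Under noisy-OR, P(alarm | causes) = 1 − (1−0.03)·∏(1−qᵢ) over the active causes.
Enumerate both values of earthquake and weight by the priors:
  P(alarm | power surge, ¬burglary) = 0.4277·0.86 + 0.822587·0.14
        = 0.367822 + 0.115162 = 0.482984
The terms with earthquake present sum to 0.115162, so
  P(earthquake | alarm, power surge, ¬burglary) = 0.115162 / 0.482984 ≈ 0.238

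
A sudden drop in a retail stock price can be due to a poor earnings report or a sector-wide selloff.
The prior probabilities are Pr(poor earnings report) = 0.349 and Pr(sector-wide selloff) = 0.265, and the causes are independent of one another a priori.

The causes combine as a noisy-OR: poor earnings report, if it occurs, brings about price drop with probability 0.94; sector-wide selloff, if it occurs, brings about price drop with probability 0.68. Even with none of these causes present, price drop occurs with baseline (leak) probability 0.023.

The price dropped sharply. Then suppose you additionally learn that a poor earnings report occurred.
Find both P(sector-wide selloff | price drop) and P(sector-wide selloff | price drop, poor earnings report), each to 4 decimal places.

Under noisy-OR, P(price drop | causes) = 1 − (1−0.023)·∏(1−qᵢ) over the active causes.
P(price drop) = 0.023*0.651*0.735 + 0.68736*0.651*0.265 + 0.94138*0.349*0.735 + 0.981242*0.349*0.265 = 0.011005 + 0.118580 + 0.241478 + 0.090750 = 0.461813
Restricting to configurations with sector-wide selloff present: 0.118580 + 0.090750 = 0.209330.
P(sector-wide selloff | price drop) = 0.209330 / 0.461813 ≈ 0.4533

Now condition on the additional information:
P(price drop | poor earnings report) = 0.94138×0.735 + 0.981242×0.265 = 0.691914 + 0.260029 = 0.951943
Restricting to configurations with sector-wide selloff present: 0.981242×0.265 = 0.260029.
P(sector-wide selloff | price drop, poor earnings report) = 0.260029 / 0.951943 ≈ 0.2732

P(sector-wide selloff | price drop) ≈ 0.4533; P(sector-wide selloff | price drop, poor earnings report) ≈ 0.2732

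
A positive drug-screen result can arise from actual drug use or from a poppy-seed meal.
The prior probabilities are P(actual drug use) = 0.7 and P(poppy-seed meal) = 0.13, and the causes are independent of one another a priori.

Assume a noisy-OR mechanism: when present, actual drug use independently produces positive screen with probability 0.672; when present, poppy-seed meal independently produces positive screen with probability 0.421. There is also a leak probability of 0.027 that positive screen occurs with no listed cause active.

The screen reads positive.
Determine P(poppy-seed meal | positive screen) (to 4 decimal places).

P(poppy-seed meal | positive screen) ≈ 0.1778

Under noisy-OR, P(positive screen | causes) = 1 − (1−0.027)·∏(1−qᵢ) over the active causes.
Weight on poppy-seed meal=true, given the evidence: 0.017029 + 0.074185 = 0.091214
The normalizing constant is 0.027×0.3×0.87 + 0.436633×0.3×0.13 + 0.680856×0.7×0.87 + 0.815216×0.7×0.13 = 0.512902
P(poppy-seed meal | positive screen) = 0.091214/0.512902 ≈ 0.1778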